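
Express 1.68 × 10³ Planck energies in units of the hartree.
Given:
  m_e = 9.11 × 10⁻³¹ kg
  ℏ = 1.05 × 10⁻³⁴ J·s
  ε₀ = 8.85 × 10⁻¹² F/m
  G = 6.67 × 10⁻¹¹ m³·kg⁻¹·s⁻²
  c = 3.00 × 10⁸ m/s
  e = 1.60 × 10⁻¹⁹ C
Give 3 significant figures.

7.50 × 10²⁹

Planck energy: E_P = √(ℏc⁵/G) = 1.96 × 10⁹ J
hartree: E_h = m_e e⁴/(4πε₀ℏ)² = 4.38 × 10⁻¹⁸ J
1.68 × 10³ × 1.96 × 10⁹ / 4.38 × 10⁻¹⁸ = 7.50 × 10²⁹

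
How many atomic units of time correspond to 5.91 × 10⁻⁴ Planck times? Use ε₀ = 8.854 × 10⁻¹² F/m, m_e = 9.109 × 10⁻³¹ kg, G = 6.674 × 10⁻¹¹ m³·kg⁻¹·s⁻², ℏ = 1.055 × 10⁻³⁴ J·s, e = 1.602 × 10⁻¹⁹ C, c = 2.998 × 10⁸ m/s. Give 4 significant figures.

Planck time: t_P = √(ℏG/c⁵) = 5.392 × 10⁻⁴⁴ s
atomic unit of time: τ_au = (4πε₀)²ℏ³/(m_e e⁴) = 2.423 × 10⁻¹⁷ s
5.91 × 10⁻⁴ × 5.392 × 10⁻⁴⁴ / 2.423 × 10⁻¹⁷ = 1.315 × 10⁻³⁰

1.315 × 10⁻³⁰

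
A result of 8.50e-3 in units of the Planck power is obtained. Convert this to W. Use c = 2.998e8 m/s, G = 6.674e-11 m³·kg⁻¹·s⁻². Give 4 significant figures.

One Planck power: P_P = c⁵/G = 3.629e52 W.
8.50e-3 × 3.629e52 W = 3.085e50 W

3.085e50 W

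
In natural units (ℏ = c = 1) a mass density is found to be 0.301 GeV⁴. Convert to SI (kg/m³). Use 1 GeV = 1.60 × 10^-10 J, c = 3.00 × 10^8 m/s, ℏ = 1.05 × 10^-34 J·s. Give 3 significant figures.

Mass density is [E]/(c²[L]³) = [E]⁴/(ℏ³c⁵).
1 GeV⁴ → 1/(ℏ³c⁵) × (1 GeV in J)⁴ = 2.33 × 10^20 kg/m³.
Result: 0.301 × 2.33 × 10^20 = 7.01 × 10^19 kg/m³.

7.01 × 10^19 kg/m³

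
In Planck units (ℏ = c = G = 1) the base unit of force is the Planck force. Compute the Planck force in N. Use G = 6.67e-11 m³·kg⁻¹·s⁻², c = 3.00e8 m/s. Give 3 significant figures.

1.21e44 N

F_P = c⁴/G
  = 8.10e33 / 6.67e-11
  = 1.21e44 N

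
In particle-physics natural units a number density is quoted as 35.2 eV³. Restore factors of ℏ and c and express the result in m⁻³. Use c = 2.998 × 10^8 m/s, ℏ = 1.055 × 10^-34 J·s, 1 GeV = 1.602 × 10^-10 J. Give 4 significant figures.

Number density is [L]⁻³ = [E]³/(ℏc)³.
1 GeV³ → 1/(ℏc)³ × (1 GeV in J)³ = 1.299 × 10^47 m⁻³.
Convert the energy scale: 35.2 eV³ = 3.52 × 10^-26 GeV³.
Result: 3.52 × 10^-26 × 1.299 × 10^47 = 4.574 × 10^21 m⁻³.

4.574 × 10^21 m⁻³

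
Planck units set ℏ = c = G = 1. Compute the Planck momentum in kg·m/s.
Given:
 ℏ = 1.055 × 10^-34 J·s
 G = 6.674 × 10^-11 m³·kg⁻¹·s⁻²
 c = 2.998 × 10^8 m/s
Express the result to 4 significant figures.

6.527 kg·m/s

The unique combination of the constants set to 1 with dimensions of momentum is p_P = √(ℏc³/G).
  = √(42.60)
  = 6.527 kg·m/s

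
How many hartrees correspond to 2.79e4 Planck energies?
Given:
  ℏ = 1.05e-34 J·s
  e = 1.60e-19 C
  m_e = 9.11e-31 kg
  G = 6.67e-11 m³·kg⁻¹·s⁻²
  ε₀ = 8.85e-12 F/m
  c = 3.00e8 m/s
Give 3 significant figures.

1.25e31

Planck energy: E_P = √(ℏc⁵/G) = 1.96e9 J
hartree: E_h = m_e e⁴/(4πε₀ℏ)² = 4.38e-18 J
2.79e4 × 1.96e9 / 4.38e-18 = 1.25e31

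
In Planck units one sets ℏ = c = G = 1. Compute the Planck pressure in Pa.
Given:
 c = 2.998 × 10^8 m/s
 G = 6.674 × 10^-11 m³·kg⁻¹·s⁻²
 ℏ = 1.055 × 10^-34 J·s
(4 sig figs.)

p_P = c⁷/(ℏG²)
  = 2.177 × 10^59 / 4.699 × 10^-55
  = 4.632 × 10^113 Pa

4.632 × 10^113 Pa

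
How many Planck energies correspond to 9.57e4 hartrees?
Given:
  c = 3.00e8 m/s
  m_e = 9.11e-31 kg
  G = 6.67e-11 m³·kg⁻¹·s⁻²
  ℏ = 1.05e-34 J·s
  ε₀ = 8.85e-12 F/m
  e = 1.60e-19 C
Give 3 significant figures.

hartree: E_h = m_e e⁴/(4πε₀ℏ)² = 4.38e-18 J
Planck energy: E_P = √(ℏc⁵/G) = 1.96e9 J
9.57e4 × 4.38e-18 / 1.96e9 = 2.14e-22

2.14e-22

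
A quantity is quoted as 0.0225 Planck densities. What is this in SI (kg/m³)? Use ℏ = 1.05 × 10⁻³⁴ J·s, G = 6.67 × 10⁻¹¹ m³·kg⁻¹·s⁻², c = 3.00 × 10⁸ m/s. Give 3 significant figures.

1.17 × 10⁹⁵ kg/m³

One Planck density: ρ_P = c⁵/(ℏG²) = 5.20 × 10⁹⁶ kg/m³.
0.0225 × 5.20 × 10⁹⁶ kg/m³ = 1.17 × 10⁹⁵ kg/m³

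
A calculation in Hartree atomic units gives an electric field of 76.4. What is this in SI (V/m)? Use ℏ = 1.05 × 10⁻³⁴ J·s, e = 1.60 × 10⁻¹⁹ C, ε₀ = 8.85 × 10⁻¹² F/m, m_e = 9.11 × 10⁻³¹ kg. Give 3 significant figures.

3.98 × 10¹³ V/m

One atomic unit of electric field: E_au = E_h/(e a₀) = m_e²e⁵/((4πε₀)³ℏ⁴) = 5.20 × 10¹¹ V/m.
76.4 × 5.20 × 10¹¹ V/m = 3.98 × 10¹³ V/m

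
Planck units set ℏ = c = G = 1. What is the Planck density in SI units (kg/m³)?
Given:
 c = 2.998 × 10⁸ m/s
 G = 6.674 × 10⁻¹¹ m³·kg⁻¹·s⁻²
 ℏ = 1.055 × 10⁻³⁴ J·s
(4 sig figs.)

Dimensional analysis gives ρ_P = c⁵/(ℏG²).
  = 2.422 × 10⁴² / 4.699 × 10⁻⁵⁵
  = 5.154 × 10⁹⁶ kg/m³

5.154 × 10⁹⁶ kg/m³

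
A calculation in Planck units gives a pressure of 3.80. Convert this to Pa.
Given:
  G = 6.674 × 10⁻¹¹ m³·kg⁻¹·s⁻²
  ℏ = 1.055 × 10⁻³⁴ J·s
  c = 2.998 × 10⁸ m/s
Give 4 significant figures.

One Planck pressure: p_P = c⁷/(ℏG²) = 4.632 × 10¹¹³ Pa.
3.80 × 4.632 × 10¹¹³ Pa = 1.760 × 10¹¹⁴ Pa

1.760 × 10¹¹⁴ Pa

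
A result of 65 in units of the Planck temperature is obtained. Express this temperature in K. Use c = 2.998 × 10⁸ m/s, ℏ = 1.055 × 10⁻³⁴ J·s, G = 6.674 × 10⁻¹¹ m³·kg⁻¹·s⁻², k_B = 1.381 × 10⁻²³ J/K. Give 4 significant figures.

One Planck temperature: T_P = √(ℏc⁵/G) / k_B = 1.417 × 10³² K.
65 × 1.417 × 10³² K = 9.209 × 10³³ K

9.209 × 10³³ K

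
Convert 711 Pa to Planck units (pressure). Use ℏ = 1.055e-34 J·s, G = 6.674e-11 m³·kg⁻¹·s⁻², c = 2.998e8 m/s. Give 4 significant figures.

1.535e-111

Planck pressure: p_P = c⁷/(ℏG²) = 4.632e113 Pa.
711 / 4.632e113 = 1.535e-111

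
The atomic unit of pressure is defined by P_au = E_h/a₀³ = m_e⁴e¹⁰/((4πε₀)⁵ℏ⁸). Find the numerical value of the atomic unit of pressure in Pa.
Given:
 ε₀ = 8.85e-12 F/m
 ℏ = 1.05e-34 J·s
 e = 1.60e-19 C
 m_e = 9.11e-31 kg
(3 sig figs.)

3.01e13 Pa

P_au = E_h/a₀³ = m_e⁴e¹⁰/((4πε₀)⁵ℏ⁸)
E_h = 4.38e-18 J
a₀ = 5.26e-11 m
E_h/a₀³ = 3.01e13 Pa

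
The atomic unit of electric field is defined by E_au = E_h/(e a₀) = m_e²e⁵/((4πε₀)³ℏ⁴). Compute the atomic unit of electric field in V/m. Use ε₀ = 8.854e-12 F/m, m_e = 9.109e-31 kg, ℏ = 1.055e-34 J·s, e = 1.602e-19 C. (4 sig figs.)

5.131e11 V/m

E_au = E_h/(e a₀) = m_e²e⁵/((4πε₀)³ℏ⁴)
E_h = 4.354e-18 J
a₀ = 5.297e-11 m
E_h/(e·a₀) = 5.131e11 V/m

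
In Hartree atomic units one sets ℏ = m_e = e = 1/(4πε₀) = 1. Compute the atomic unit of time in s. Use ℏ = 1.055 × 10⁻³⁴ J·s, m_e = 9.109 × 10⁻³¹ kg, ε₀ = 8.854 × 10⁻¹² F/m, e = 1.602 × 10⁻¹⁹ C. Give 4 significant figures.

τ_au = (4πε₀)²ℏ³/(m_e e⁴)
E_h = 4.354 × 10⁻¹⁸ J
ℏ/E_h = 2.423 × 10⁻¹⁷ s

2.423 × 10⁻¹⁷ s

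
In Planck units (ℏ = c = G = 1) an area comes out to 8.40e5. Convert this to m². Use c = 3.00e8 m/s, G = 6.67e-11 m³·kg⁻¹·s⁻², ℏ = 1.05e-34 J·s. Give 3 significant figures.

2.18e-64 m²

One Planck area: A_P = ℏG/c³ = 2.59e-70 m².
8.40e5 × 2.59e-70 m² = 2.18e-64 m²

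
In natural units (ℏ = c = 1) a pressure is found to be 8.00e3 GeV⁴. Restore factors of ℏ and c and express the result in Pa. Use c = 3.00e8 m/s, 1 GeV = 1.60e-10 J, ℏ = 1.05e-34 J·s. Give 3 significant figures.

1.68e41 Pa

Pressure is [E]/[L]³ = [E]⁴/(ℏc)³.
1 GeV⁴ → 1/(ℏc)³ × (1 GeV in J)⁴ = 2.10e37 Pa.
Result: 8.00e3 × 2.10e37 = 1.68e41 Pa.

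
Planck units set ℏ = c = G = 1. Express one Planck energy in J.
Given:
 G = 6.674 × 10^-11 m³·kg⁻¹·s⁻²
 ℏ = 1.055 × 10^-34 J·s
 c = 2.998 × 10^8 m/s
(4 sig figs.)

From ℏ = c = G = 1 the energy scale is E_P = √(ℏc⁵/G).
  = √(3.828 × 10^18)
  = 1.957 × 10^9 J

1.957 × 10^9 J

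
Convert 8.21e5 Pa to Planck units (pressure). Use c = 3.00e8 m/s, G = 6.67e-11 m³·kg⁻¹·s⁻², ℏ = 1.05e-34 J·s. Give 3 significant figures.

Planck pressure: p_P = c⁷/(ℏG²) = 4.68e113 Pa.
8.21e5 / 4.68e113 = 1.75e-108

1.75e-108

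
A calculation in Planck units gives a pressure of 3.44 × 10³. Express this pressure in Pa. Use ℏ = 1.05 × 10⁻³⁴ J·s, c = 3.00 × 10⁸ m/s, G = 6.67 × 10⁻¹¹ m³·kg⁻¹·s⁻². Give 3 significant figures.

One Planck pressure: p_P = c⁷/(ℏG²) = 4.68 × 10¹¹³ Pa.
3.44 × 10³ × 4.68 × 10¹¹³ Pa = 1.61 × 10¹¹⁷ Pa

1.61 × 10¹¹⁷ Pa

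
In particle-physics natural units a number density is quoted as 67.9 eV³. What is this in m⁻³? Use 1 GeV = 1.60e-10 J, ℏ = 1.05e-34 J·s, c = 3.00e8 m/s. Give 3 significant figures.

Number density is [L]⁻³ = [E]³/(ℏc)³.
1 GeV³ → 1/(ℏc)³ × (1 GeV in J)³ = 1.31e47 m⁻³.
Convert the energy scale: 67.9 eV³ = 6.79e-26 GeV³.
Result: 6.79e-26 × 1.31e47 = 8.90e21 m⁻³.

8.90e21 m⁻³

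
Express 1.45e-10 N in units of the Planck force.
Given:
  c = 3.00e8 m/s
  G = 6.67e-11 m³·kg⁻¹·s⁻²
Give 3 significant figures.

Planck force: F_P = c⁴/G = 1.21e44 N.
1.45e-10 / 1.21e44 = 1.19e-54

1.19e-54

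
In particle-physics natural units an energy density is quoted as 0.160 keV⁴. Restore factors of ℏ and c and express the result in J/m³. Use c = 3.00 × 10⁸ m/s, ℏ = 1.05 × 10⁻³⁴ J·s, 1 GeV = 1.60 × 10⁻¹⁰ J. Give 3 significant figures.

[E]/[L]³ = [E]⁴/(ℏc)³; restore (ℏc)⁻³.
1 GeV⁴ → 1/(ℏc)³ × (1 GeV in J)⁴ = 2.10 × 10³⁷ J/m³.
Convert the energy scale: 0.160 keV⁴ = 1.60 × 10⁻²⁵ GeV⁴.
Result: 1.60 × 10⁻²⁵ × 2.10 × 10³⁷ = 3.35 × 10¹² J/m³.

3.35 × 10¹² J/m³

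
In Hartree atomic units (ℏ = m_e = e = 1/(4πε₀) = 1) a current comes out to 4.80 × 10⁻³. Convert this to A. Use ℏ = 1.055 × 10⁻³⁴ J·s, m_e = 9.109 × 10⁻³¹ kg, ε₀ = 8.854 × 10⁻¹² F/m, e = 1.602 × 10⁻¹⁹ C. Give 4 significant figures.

3.174 × 10⁻⁵ A

One atomic unit of electric current: I_au = e E_h/ℏ = m_e e⁵/((4πε₀)²ℏ³) = 6.612 × 10⁻³ A.
4.80 × 10⁻³ × 6.612 × 10⁻³ A = 3.174 × 10⁻⁵ A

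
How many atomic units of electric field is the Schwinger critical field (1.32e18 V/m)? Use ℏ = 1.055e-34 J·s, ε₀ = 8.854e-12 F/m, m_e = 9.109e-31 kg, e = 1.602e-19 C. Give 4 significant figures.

2.573e6

atomic unit of electric field: E_au = E_h/(e a₀) = m_e²e⁵/((4πε₀)³ℏ⁴) = 5.131e11 V/m.
1.32e18 / 5.131e11 = 2.573e6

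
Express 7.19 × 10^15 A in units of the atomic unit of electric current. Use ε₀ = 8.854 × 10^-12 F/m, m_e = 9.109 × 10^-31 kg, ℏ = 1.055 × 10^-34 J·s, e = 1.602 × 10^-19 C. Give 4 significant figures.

atomic unit of electric current: I_au = e E_h/ℏ = m_e e⁵/((4πε₀)²ℏ³) = 6.612 × 10^-3 A.
7.19 × 10^15 / 6.612 × 10^-3 = 1.087 × 10^18

1.087 × 10^18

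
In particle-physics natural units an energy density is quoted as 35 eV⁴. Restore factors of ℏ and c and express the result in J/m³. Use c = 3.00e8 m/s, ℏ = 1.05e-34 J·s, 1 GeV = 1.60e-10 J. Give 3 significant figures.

734 J/m³

[E]/[L]³ = [E]⁴/(ℏc)³; restore (ℏc)⁻³.
1 GeV⁴ → 1/(ℏc)³ × (1 GeV in J)⁴ = 2.10e37 J/m³.
Convert the energy scale: 35 eV⁴ = 3.50e-35 GeV⁴.
Result: 3.50e-35 × 2.10e37 = 734 J/m³.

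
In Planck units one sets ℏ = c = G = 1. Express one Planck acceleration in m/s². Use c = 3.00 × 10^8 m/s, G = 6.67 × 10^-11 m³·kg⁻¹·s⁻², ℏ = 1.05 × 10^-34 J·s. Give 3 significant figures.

a_P = √(c⁷/(ℏG))
  = √(3.12 × 10^103)
  = 5.59 × 10^51 m/s²

5.59 × 10^51 m/s²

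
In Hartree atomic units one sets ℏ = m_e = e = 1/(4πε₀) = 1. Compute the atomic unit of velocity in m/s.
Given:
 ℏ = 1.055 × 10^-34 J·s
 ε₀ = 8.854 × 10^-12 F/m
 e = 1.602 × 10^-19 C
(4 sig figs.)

2.186 × 10^6 m/s

v_au = e²/(4πε₀ℏ)
  = 2.566 × 10^-38 / 1.174 × 10^-44
  = 2.186 × 10^6 m/s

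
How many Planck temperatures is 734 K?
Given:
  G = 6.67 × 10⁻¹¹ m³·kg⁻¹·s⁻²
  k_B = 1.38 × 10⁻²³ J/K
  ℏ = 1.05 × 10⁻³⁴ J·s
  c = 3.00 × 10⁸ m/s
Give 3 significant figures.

Planck temperature: T_P = √(ℏc⁵/G) / k_B = 1.42 × 10³² K.
734 / 1.42 × 10³² = 5.18 × 10⁻³⁰

5.18 × 10⁻³⁰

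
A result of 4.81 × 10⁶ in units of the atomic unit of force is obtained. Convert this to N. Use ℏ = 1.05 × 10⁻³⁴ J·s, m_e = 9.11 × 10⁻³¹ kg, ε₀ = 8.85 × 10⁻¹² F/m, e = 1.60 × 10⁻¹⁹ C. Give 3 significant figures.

One atomic unit of force: F_au = E_h/a₀ = m_e²e⁶/((4πε₀)³ℏ⁴) = 8.33 × 10⁻⁸ N.
4.81 × 10⁶ × 8.33 × 10⁻⁸ N = 0.401 N

0.401 N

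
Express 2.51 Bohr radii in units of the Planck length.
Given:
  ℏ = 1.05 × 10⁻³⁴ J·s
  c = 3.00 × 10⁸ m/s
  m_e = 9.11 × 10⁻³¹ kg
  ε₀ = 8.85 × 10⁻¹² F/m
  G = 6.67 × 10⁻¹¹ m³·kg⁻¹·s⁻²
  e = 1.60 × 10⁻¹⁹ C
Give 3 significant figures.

Bohr radius: a₀ = 4πε₀ℏ²/(m_e e²) = 5.26 × 10⁻¹¹ m
Planck length: ℓ_P = √(ℏG/c³) = 1.61 × 10⁻³⁵ m
2.51 × 5.26 × 10⁻¹¹ / 1.61 × 10⁻³⁵ = 8.19 × 10²⁴

8.19 × 10²⁴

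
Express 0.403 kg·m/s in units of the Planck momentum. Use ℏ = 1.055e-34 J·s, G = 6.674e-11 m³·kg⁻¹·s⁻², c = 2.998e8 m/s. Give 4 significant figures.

Planck momentum: p_P = √(ℏc³/G) = 6.527 kg·m/s.
0.403 / 6.527 = 0.06175

0.06175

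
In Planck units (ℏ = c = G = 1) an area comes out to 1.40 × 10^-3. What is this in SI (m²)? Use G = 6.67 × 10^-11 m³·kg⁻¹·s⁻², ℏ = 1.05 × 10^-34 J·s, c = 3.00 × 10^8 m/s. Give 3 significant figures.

One Planck area: A_P = ℏG/c³ = 2.59 × 10^-70 m².
1.40 × 10^-3 × 2.59 × 10^-70 m² = 3.63 × 10^-73 m²

3.63 × 10^-73 m²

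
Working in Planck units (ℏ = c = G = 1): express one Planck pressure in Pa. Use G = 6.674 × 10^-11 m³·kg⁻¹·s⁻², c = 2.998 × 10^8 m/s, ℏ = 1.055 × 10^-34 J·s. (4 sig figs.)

4.632 × 10^113 Pa

Dimensional analysis gives p_P = c⁷/(ℏG²).
  = 2.177 × 10^59 / 4.699 × 10^-55
  = 4.632 × 10^113 Pa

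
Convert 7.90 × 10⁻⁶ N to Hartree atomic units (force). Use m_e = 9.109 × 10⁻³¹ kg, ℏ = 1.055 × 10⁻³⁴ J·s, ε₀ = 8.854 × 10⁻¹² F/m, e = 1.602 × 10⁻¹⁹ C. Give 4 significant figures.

atomic unit of force: F_au = E_h/a₀ = m_e²e⁶/((4πε₀)³ℏ⁴) = 8.220 × 10⁻⁸ N.
7.90 × 10⁻⁶ / 8.220 × 10⁻⁸ = 96.11

96.11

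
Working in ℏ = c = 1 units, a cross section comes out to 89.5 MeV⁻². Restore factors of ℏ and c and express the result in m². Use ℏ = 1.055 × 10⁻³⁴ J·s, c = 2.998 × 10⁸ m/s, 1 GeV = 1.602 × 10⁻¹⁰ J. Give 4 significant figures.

3.489 × 10⁻²⁴ m²

Area is [L]² = [E]⁻²·(ℏc)²; restore (ℏc)².
1 GeV⁻² → (ℏc)² × (1 GeV in J)⁻² = 3.898 × 10⁻³² m².
Convert the energy scale: 89.5 MeV⁻² = 8.95 × 10⁷ GeV⁻².
Result: 8.95 × 10⁷ × 3.898 × 10⁻³² = 3.489 × 10⁻²⁴ m².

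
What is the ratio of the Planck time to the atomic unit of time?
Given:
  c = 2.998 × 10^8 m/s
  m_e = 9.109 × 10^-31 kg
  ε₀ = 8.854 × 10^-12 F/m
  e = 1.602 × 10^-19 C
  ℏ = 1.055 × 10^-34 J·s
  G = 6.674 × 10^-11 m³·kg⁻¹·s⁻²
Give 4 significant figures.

Planck time: t_P = √(ℏG/c⁵) = 5.392 × 10^-44 s
atomic unit of time: τ_au = (4πε₀)²ℏ³/(m_e e⁴) = 2.423 × 10^-17 s
ratio = 5.392 × 10^-44 / 2.423 × 10^-17 = 2.225 × 10^-27

2.225 × 10^-27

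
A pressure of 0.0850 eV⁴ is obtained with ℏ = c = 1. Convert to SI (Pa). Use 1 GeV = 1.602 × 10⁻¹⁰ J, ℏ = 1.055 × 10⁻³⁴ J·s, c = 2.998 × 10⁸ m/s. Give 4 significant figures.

Pressure is [E]/[L]³ = [E]⁴/(ℏc)³.
1 GeV⁴ → 1/(ℏc)³ × (1 GeV in J)⁴ = 2.082 × 10³⁷ Pa.
Convert the energy scale: 0.0850 eV⁴ = 8.50 × 10⁻³⁸ GeV⁴.
Result: 8.50 × 10⁻³⁸ × 2.082 × 10³⁷ = 1.769 Pa.

1.769 Pa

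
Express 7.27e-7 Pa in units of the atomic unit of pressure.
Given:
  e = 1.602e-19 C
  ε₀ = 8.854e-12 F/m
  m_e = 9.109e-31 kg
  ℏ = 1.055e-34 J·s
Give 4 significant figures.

2.482e-20

atomic unit of pressure: P_au = E_h/a₀³ = m_e⁴e¹⁰/((4πε₀)⁵ℏ⁸) = 2.929e13 Pa.
7.27e-7 / 2.929e13 = 2.482e-20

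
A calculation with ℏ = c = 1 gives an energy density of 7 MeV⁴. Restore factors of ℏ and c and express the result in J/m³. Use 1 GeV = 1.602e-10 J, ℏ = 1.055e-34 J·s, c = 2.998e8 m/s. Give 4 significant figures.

[E]/[L]³ = [E]⁴/(ℏc)³; restore (ℏc)⁻³.
1 GeV⁴ → 1/(ℏc)³ × (1 GeV in J)⁴ = 2.082e37 J/m³.
Convert the energy scale: 7 MeV⁴ = 7.00e-12 GeV⁴.
Result: 7.00e-12 × 2.082e37 = 1.457e26 J/m³.

1.457e26 J/m³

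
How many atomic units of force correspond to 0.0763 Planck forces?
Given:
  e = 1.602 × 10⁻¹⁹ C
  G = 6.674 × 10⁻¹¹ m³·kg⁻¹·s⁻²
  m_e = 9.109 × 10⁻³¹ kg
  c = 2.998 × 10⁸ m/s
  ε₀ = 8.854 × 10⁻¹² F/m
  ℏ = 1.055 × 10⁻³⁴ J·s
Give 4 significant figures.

Planck force: F_P = c⁴/G = 1.210 × 10⁴⁴ N
atomic unit of force: F_au = E_h/a₀ = m_e²e⁶/((4πε₀)³ℏ⁴) = 8.220 × 10⁻⁸ N
0.0763 × 1.210 × 10⁴⁴ / 8.220 × 10⁻⁸ = 1.124 × 10⁵⁰

1.124 × 10⁵⁰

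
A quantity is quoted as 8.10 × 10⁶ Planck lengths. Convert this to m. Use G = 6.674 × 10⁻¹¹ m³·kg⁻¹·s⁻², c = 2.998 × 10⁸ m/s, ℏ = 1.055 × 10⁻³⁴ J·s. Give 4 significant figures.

1.309 × 10⁻²⁸ m

One Planck length: ℓ_P = √(ℏG/c³) = 1.616 × 10⁻³⁵ m.
8.10 × 10⁶ × 1.616 × 10⁻³⁵ m = 1.309 × 10⁻²⁸ m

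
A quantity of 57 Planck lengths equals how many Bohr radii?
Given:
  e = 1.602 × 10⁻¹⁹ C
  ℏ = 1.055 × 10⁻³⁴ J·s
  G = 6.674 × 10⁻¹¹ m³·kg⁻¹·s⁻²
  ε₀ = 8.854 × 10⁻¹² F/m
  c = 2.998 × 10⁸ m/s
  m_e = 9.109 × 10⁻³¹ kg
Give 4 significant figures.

Planck length: ℓ_P = √(ℏG/c³) = 1.616 × 10⁻³⁵ m
Bohr radius: a₀ = 4πε₀ℏ²/(m_e e²) = 5.297 × 10⁻¹¹ m
57 × 1.616 × 10⁻³⁵ / 5.297 × 10⁻¹¹ = 1.739 × 10⁻²³

1.739 × 10⁻²³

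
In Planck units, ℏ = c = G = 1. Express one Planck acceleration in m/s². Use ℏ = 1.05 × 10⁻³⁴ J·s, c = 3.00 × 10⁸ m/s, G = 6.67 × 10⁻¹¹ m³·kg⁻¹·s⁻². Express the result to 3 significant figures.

Dimensional analysis gives a_P = √(c⁷/(ℏG)).
  = √(3.12 × 10¹⁰³)
  = 5.59 × 10⁵¹ m/s²

5.59 × 10⁵¹ m/s²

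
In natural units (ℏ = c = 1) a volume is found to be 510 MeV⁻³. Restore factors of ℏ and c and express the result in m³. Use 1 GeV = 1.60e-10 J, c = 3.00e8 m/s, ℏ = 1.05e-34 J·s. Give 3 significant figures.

3.89e-36 m³

Volume is [L]³ = [E]⁻³·(ℏc)³.
1 GeV⁻³ → (ℏc)³ × (1 GeV in J)⁻³ = 7.63e-48 m³.
Convert the energy scale: 510 MeV⁻³ = 5.10e11 GeV⁻³.
Result: 5.10e11 × 7.63e-48 = 3.89e-36 m³.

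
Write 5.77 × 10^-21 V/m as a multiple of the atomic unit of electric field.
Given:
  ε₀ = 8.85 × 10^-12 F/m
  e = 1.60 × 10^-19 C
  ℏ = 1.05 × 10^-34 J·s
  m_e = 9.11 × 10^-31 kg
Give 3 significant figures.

1.11 × 10^-32

atomic unit of electric field: E_au = E_h/(e a₀) = m_e²e⁵/((4πε₀)³ℏ⁴) = 5.20 × 10^11 V/m.
5.77 × 10^-21 / 5.20 × 10^11 = 1.11 × 10^-32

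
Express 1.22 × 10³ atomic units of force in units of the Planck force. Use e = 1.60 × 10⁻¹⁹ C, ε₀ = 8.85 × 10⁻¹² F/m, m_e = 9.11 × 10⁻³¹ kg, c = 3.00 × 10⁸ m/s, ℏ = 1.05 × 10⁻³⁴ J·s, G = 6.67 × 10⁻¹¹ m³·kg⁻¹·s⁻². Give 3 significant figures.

atomic unit of force: F_au = E_h/a₀ = m_e²e⁶/((4πε₀)³ℏ⁴) = 8.33 × 10⁻⁸ N
Planck force: F_P = c⁴/G = 1.21 × 10⁴⁴ N
1.22 × 10³ × 8.33 × 10⁻⁸ / 1.21 × 10⁴⁴ = 8.37 × 10⁻⁴⁹

8.37 × 10⁻⁴⁹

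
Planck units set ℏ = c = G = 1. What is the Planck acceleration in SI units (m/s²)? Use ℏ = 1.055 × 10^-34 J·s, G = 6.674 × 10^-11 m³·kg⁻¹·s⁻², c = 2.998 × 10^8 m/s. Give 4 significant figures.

Dimensional analysis gives a_P = √(c⁷/(ℏG)).
  = √(3.092 × 10^103)
  = 5.560 × 10^51 m/s²

5.560 × 10^51 m/s²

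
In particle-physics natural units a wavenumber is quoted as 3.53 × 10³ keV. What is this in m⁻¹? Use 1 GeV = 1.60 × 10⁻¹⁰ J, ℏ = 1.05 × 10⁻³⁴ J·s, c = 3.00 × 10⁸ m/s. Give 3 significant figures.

Inverse length is [E]/(ℏc).
1 GeV → 1/(ℏc) × (1 GeV in J) = 5.08 × 10¹⁵ m⁻¹.
Convert the energy scale: 3.53 × 10³ keV = 3.53 × 10⁻³ GeV.
Result: 3.53 × 10⁻³ × 5.08 × 10¹⁵ = 1.79 × 10¹³ m⁻¹.

1.79 × 10¹³ m⁻¹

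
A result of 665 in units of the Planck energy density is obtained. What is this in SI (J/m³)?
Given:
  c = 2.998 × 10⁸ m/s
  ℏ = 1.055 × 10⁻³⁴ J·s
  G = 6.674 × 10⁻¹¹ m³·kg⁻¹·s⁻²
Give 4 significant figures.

3.080 × 10¹¹⁶ J/m³

One Planck energy density: u_P = c⁷/(ℏG²) = 4.632 × 10¹¹³ J/m³.
665 × 4.632 × 10¹¹³ J/m³ = 3.080 × 10¹¹⁶ J/m³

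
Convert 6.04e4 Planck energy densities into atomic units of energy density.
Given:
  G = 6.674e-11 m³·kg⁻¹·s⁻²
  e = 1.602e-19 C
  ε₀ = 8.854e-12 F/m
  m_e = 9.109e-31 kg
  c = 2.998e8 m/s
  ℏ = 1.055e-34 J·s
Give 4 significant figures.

9.552e104

Planck energy density: u_P = c⁷/(ℏG²) = 4.632e113 J/m³
atomic unit of energy density: u_au = E_h/a₀³ = m_e⁴e¹⁰/((4πε₀)⁵ℏ⁸) = 2.929e13 J/m³
6.04e4 × 4.632e113 / 2.929e13 = 9.552e104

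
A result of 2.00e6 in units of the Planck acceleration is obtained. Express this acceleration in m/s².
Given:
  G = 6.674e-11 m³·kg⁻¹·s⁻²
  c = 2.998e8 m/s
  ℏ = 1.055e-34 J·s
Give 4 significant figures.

1.112e58 m/s²

One Planck acceleration: a_P = √(c⁷/(ℏG)) = 5.560e51 m/s².
2.00e6 × 5.560e51 m/s² = 1.112e58 m/s²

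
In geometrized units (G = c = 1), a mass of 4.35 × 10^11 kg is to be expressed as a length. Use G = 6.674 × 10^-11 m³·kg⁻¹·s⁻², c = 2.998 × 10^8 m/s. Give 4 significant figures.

3.230 × 10^-16 m

In G = c = 1 units mass has dimensions of length; the conversion factor is G/c².
4.35 × 10^11 kg × (G/c²) = 3.230 × 10^-16 m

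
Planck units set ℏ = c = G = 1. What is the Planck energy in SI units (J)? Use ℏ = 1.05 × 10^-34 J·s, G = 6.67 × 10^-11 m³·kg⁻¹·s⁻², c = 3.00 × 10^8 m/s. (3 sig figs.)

Dimensional analysis gives E_P = √(ℏc⁵/G).
  = √(3.83 × 10^18)
  = 1.96 × 10^9 J

1.96 × 10^9 J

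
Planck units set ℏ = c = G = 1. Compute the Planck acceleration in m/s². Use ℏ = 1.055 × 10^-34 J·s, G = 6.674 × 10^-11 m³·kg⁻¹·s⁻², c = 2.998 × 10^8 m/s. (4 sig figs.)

5.560 × 10^51 m/s²

Dimensional analysis gives a_P = √(c⁷/(ℏG)).
  = √(3.092 × 10^103)
  = 5.560 × 10^51 m/s²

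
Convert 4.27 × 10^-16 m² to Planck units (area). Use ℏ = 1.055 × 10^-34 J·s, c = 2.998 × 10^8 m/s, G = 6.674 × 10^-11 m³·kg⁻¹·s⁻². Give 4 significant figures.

Planck area: A_P = ℏG/c³ = 2.613 × 10^-70 m².
4.27 × 10^-16 / 2.613 × 10^-70 = 1.634 × 10^54

1.634 × 10^54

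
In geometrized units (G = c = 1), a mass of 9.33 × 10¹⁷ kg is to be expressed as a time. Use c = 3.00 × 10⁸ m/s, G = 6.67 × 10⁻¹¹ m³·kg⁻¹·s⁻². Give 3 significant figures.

2.30 × 10⁻¹⁸ s

Mass → time via G/c³.
9.33 × 10¹⁷ kg × (G/c³) = 2.30 × 10⁻¹⁸ s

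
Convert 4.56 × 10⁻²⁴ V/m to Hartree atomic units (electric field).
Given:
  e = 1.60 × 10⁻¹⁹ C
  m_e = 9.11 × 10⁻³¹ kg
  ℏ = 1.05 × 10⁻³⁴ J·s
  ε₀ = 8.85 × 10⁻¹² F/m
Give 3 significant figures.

8.76 × 10⁻³⁶

atomic unit of electric field: E_au = E_h/(e a₀) = m_e²e⁵/((4πε₀)³ℏ⁴) = 5.20 × 10¹¹ V/m.
4.56 × 10⁻²⁴ / 5.20 × 10¹¹ = 8.76 × 10⁻³⁶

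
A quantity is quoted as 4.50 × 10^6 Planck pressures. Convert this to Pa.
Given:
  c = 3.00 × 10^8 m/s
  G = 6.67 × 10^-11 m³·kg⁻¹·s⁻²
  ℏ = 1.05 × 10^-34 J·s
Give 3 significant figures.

2.11 × 10^120 Pa

One Planck pressure: p_P = c⁷/(ℏG²) = 4.68 × 10^113 Pa.
4.50 × 10^6 × 4.68 × 10^113 Pa = 2.11 × 10^120 Pa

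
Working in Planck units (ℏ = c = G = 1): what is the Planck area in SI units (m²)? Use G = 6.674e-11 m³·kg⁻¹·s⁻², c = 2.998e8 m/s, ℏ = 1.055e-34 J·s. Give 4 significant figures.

2.613e-70 m²

Dimensional analysis gives A_P = ℏG/c³.
  = 7.041e-45 / 2.695e25
  = 2.613e-70 m²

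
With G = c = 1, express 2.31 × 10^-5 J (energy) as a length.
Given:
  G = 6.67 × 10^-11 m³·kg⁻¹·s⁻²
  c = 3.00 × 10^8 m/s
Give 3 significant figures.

Energy → length via G/c⁴.
2.31 × 10^-5 J × (G/c⁴) = 1.90 × 10^-49 m

1.90 × 10^-49 m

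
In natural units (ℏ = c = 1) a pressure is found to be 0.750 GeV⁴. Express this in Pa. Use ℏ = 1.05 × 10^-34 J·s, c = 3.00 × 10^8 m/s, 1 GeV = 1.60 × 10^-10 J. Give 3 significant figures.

Pressure is [E]/[L]³ = [E]⁴/(ℏc)³.
1 GeV⁴ → 1/(ℏc)³ × (1 GeV in J)⁴ = 2.10 × 10^37 Pa.
Result: 0.750 × 2.10 × 10^37 = 1.57 × 10^37 Pa.

1.57 × 10^37 Pa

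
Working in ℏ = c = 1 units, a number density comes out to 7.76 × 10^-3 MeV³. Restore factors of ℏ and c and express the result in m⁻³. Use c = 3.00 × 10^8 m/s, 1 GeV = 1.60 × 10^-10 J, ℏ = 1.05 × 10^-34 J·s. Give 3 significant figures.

Number density is [L]⁻³ = [E]³/(ℏc)³.
1 GeV³ → 1/(ℏc)³ × (1 GeV in J)³ = 1.31 × 10^47 m⁻³.
Convert the energy scale: 7.76 × 10^-3 MeV³ = 7.76 × 10^-12 GeV³.
Result: 7.76 × 10^-12 × 1.31 × 10^47 = 1.02 × 10^36 m⁻³.

1.02 × 10^36 m⁻³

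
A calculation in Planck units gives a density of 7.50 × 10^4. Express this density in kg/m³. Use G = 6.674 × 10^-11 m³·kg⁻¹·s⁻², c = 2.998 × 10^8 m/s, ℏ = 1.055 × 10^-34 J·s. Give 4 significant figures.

3.865 × 10^101 kg/m³

One Planck density: ρ_P = c⁵/(ℏG²) = 5.154 × 10^96 kg/m³.
7.50 × 10^4 × 5.154 × 10^96 kg/m³ = 3.865 × 10^101 kg/m³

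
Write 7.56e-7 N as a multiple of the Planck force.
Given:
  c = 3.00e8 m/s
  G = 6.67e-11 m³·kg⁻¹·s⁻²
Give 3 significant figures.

6.23e-51

Planck force: F_P = c⁴/G = 1.21e44 N.
7.56e-7 / 1.21e44 = 6.23e-51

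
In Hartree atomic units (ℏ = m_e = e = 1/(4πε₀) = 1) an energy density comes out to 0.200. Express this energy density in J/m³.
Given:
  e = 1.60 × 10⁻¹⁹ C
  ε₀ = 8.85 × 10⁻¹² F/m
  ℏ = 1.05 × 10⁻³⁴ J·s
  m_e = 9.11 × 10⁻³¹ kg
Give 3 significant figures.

6.03 × 10¹² J/m³

One atomic unit of energy density: u_au = E_h/a₀³ = m_e⁴e¹⁰/((4πε₀)⁵ℏ⁸) = 3.01 × 10¹³ J/m³.
0.200 × 3.01 × 10¹³ J/m³ = 6.03 × 10¹² J/m³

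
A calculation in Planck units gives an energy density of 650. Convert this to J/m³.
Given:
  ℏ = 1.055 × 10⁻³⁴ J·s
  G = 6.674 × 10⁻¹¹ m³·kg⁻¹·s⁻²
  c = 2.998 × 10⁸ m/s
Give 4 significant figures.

One Planck energy density: u_P = c⁷/(ℏG²) = 4.632 × 10¹¹³ J/m³.
650 × 4.632 × 10¹¹³ J/m³ = 3.011 × 10¹¹⁶ J/m³

3.011 × 10¹¹⁶ J/m³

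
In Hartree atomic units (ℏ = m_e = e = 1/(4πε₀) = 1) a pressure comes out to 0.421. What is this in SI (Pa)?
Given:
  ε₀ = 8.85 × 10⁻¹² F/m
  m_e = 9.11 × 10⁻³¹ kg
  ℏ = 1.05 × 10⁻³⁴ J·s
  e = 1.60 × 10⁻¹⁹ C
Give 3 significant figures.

1.27 × 10¹³ Pa

One atomic unit of pressure: P_au = E_h/a₀³ = m_e⁴e¹⁰/((4πε₀)⁵ℏ⁸) = 3.01 × 10¹³ Pa.
0.421 × 3.01 × 10¹³ Pa = 1.27 × 10¹³ Pa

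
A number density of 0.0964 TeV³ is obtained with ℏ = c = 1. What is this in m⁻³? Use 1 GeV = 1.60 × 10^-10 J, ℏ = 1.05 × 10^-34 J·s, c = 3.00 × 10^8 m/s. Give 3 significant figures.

Number density is [L]⁻³ = [E]³/(ℏc)³.
1 GeV³ → 1/(ℏc)³ × (1 GeV in J)³ = 1.31 × 10^47 m⁻³.
Convert the energy scale: 0.0964 TeV³ = 9.64 × 10^7 GeV³.
Result: 9.64 × 10^7 × 1.31 × 10^47 = 1.26 × 10^55 m⁻³.

1.26 × 10^55 m⁻³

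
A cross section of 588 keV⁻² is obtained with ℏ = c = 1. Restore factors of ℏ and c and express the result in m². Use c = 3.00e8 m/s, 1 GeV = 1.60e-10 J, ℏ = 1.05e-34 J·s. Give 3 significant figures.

2.28e-17 m²

Area is [L]² = [E]⁻²·(ℏc)²; restore (ℏc)².
1 GeV⁻² → (ℏc)² × (1 GeV in J)⁻² = 3.88e-32 m².
Convert the energy scale: 588 keV⁻² = 5.88e14 GeV⁻².
Result: 5.88e14 × 3.88e-32 = 2.28e-17 m².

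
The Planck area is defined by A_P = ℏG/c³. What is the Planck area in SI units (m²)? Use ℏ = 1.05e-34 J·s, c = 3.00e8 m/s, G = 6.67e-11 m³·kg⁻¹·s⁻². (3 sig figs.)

2.59e-70 m²

A_P = ℏG/c³
  = 7.00e-45 / 2.70e25
  = 2.59e-70 m²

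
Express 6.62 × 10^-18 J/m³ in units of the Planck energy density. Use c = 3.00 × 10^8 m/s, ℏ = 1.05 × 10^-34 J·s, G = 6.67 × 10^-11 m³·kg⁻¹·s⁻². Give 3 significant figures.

1.41 × 10^-131

Planck energy density: u_P = c⁷/(ℏG²) = 4.68 × 10^113 J/m³.
6.62 × 10^-18 / 4.68 × 10^113 = 1.41 × 10^-131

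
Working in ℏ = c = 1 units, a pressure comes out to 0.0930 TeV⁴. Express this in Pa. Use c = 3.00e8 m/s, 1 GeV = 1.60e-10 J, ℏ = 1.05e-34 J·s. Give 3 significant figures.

1.95e48 Pa

Pressure is [E]/[L]³ = [E]⁴/(ℏc)³.
1 GeV⁴ → 1/(ℏc)³ × (1 GeV in J)⁴ = 2.10e37 Pa.
Convert the energy scale: 0.0930 TeV⁴ = 9.30e10 GeV⁴.
Result: 9.30e10 × 2.10e37 = 1.95e48 Pa.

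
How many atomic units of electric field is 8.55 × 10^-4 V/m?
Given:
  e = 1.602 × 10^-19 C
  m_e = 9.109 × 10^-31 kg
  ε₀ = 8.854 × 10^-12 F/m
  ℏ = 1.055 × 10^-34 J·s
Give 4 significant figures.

atomic unit of electric field: E_au = E_h/(e a₀) = m_e²e⁵/((4πε₀)³ℏ⁴) = 5.131 × 10^11 V/m.
8.55 × 10^-4 / 5.131 × 10^11 = 1.666 × 10^-15

1.666 × 10^-15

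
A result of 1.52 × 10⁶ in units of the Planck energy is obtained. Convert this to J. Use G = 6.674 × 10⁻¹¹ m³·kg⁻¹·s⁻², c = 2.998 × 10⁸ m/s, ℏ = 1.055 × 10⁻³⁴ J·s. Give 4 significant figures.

2.974 × 10¹⁵ J

One Planck energy: E_P = √(ℏc⁵/G) = 1.957 × 10⁹ J.
1.52 × 10⁶ × 1.957 × 10⁹ J = 2.974 × 10¹⁵ J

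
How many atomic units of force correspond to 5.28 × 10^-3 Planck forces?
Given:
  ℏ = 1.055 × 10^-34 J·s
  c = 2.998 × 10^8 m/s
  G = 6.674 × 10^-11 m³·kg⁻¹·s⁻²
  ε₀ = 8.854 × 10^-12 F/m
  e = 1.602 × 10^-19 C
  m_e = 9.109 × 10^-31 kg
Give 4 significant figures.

7.775 × 10^48

Planck force: F_P = c⁴/G = 1.210 × 10^44 N
atomic unit of force: F_au = E_h/a₀ = m_e²e⁶/((4πε₀)³ℏ⁴) = 8.220 × 10^-8 N
5.28 × 10^-3 × 1.210 × 10^44 / 8.220 × 10^-8 = 7.775 × 10^48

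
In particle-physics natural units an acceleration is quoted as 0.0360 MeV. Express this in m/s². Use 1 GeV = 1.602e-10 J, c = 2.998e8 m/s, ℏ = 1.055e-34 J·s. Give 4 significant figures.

1.639e28 m/s²

Acceleration is [L]/[T]² = c·[E]/ℏ.
1 GeV → c/ℏ × (1 GeV in J) = 4.552e32 m/s².
Convert the energy scale: 0.0360 MeV = 3.60e-5 GeV.
Result: 3.60e-5 × 4.552e32 = 1.639e28 m/s².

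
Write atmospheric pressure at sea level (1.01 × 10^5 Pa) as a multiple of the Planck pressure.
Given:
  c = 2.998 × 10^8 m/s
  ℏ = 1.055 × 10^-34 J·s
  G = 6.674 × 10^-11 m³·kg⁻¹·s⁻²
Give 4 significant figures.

2.180 × 10^-109

Planck pressure: p_P = c⁷/(ℏG²) = 4.632 × 10^113 Pa.
1.01 × 10^5 / 4.632 × 10^113 = 2.180 × 10^-109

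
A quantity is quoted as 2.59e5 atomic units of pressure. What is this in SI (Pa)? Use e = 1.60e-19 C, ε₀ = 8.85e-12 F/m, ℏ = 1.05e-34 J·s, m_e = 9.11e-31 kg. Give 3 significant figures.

7.80e18 Pa

One atomic unit of pressure: P_au = E_h/a₀³ = m_e⁴e¹⁰/((4πε₀)⁵ℏ⁸) = 3.01e13 Pa.
2.59e5 × 3.01e13 Pa = 7.80e18 Pa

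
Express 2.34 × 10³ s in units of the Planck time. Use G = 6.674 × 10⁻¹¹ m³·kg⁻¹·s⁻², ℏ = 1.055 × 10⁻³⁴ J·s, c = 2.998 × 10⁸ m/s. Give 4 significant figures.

Planck time: t_P = √(ℏG/c⁵) = 5.392 × 10⁻⁴⁴ s.
2.34 × 10³ / 5.392 × 10⁻⁴⁴ = 4.340 × 10⁴⁶

4.340 × 10⁴⁶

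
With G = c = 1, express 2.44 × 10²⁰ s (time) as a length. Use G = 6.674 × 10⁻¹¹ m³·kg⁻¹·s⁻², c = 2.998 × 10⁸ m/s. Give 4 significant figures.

Time → length via c.
2.44 × 10²⁰ s × (c) = 7.315 × 10²⁸ m

7.315 × 10²⁸ m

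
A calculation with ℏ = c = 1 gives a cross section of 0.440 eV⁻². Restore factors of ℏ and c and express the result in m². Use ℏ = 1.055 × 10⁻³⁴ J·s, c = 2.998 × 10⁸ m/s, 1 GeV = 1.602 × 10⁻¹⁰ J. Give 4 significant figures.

Area is [L]² = [E]⁻²·(ℏc)²; restore (ℏc)².
1 GeV⁻² → (ℏc)² × (1 GeV in J)⁻² = 3.898 × 10⁻³² m².
Convert the energy scale: 0.440 eV⁻² = 4.40 × 10¹⁷ GeV⁻².
Result: 4.40 × 10¹⁷ × 3.898 × 10⁻³² = 1.715 × 10⁻¹⁴ m².

1.715 × 10⁻¹⁴ m²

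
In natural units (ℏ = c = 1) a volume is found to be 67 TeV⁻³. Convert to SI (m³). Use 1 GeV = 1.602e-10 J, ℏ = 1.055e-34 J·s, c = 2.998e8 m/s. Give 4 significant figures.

5.156e-55 m³

Volume is [L]³ = [E]⁻³·(ℏc)³.
1 GeV⁻³ → (ℏc)³ × (1 GeV in J)⁻³ = 7.696e-48 m³.
Convert the energy scale: 67 TeV⁻³ = 6.70e-8 GeV⁻³.
Result: 6.70e-8 × 7.696e-48 = 5.156e-55 m³.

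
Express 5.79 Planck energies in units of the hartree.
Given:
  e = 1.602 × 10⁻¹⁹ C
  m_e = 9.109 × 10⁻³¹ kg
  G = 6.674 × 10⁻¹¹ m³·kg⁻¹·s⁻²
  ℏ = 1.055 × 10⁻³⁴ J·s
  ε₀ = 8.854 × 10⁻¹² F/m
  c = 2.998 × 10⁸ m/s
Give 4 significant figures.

2.602 × 10²⁷

Planck energy: E_P = √(ℏc⁵/G) = 1.957 × 10⁹ J
hartree: E_h = m_e e⁴/(4πε₀ℏ)² = 4.354 × 10⁻¹⁸ J
5.79 × 1.957 × 10⁹ / 4.354 × 10⁻¹⁸ = 2.602 × 10²⁷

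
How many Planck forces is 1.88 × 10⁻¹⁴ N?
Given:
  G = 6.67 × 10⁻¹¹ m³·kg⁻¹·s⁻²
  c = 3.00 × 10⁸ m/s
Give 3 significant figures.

1.55 × 10⁻⁵⁸

Planck force: F_P = c⁴/G = 1.21 × 10⁴⁴ N.
1.88 × 10⁻¹⁴ / 1.21 × 10⁴⁴ = 1.55 × 10⁻⁵⁸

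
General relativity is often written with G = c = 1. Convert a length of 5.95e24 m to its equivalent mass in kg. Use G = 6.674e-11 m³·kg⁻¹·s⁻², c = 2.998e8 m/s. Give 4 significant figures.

Length → mass via c²/G.
5.95e24 m × (c²/G) = 8.013e51 kg

8.013e51 kg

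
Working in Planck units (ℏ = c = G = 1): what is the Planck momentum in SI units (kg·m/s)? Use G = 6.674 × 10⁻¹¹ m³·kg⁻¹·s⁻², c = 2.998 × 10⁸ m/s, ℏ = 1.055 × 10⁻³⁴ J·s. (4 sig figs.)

6.527 kg·m/s

The unique combination of the constants set to 1 with dimensions of momentum is p_P = √(ℏc³/G).
  = √(42.60)
  = 6.527 kg·m/s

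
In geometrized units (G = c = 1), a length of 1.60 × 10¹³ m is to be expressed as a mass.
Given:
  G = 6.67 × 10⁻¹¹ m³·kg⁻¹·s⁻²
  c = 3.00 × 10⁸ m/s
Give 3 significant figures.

Length → mass via c²/G.
1.60 × 10¹³ m × (c²/G) = 2.16 × 10⁴⁰ kg

2.16 × 10⁴⁰ kg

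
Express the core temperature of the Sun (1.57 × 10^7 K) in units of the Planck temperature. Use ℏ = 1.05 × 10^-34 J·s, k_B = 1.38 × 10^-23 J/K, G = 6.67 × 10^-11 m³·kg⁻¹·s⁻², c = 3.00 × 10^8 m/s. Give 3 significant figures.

1.11 × 10^-25

Planck temperature: T_P = √(ℏc⁵/G) / k_B = 1.42 × 10^32 K.
1.57 × 10^7 / 1.42 × 10^32 = 1.11 × 10^-25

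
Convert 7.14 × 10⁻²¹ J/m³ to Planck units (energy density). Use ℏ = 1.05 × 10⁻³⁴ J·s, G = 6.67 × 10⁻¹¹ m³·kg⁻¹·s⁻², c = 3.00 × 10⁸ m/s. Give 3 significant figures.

Planck energy density: u_P = c⁷/(ℏG²) = 4.68 × 10¹¹³ J/m³.
7.14 × 10⁻²¹ / 4.68 × 10¹¹³ = 1.53 × 10⁻¹³⁴

1.53 × 10⁻¹³⁴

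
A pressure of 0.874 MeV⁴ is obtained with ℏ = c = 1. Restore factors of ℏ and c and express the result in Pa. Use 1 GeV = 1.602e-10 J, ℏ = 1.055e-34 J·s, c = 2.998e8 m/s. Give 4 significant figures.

1.819e25 Pa

Pressure is [E]/[L]³ = [E]⁴/(ℏc)³.
1 GeV⁴ → 1/(ℏc)³ × (1 GeV in J)⁴ = 2.082e37 Pa.
Convert the energy scale: 0.874 MeV⁴ = 8.74e-13 GeV⁴.
Result: 8.74e-13 × 2.082e37 = 1.819e25 Pa.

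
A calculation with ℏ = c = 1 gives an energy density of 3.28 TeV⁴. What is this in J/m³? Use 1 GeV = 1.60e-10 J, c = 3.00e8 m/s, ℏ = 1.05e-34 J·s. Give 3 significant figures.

6.88e49 J/m³

[E]/[L]³ = [E]⁴/(ℏc)³; restore (ℏc)⁻³.
1 GeV⁴ → 1/(ℏc)³ × (1 GeV in J)⁴ = 2.10e37 J/m³.
Convert the energy scale: 3.28 TeV⁴ = 3.28e12 GeV⁴.
Result: 3.28e12 × 2.10e37 = 6.88e49 J/m³.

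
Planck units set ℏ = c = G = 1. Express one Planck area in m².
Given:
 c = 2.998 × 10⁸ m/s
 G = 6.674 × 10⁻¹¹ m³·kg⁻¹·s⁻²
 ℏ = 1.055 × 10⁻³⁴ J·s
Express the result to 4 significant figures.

2.613 × 10⁻⁷⁰ m²

From ℏ = c = G = 1 the area scale is A_P = ℏG/c³.
  = 7.041 × 10⁻⁴⁵ / 2.695 × 10²⁵
  = 2.613 × 10⁻⁷⁰ m²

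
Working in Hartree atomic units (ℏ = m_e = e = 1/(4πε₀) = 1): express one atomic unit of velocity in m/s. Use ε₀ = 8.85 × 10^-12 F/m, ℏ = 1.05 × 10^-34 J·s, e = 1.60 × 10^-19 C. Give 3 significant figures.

Dimensional analysis gives v_au = e²/(4πε₀ℏ).
  = 2.56 × 10^-38 / 1.17 × 10^-44
  = 2.19 × 10^6 m/s

2.19 × 10^6 m/s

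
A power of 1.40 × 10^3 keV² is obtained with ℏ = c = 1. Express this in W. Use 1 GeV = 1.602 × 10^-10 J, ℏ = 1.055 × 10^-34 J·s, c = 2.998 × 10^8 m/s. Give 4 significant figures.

Power is [E]/[T] = [E]²/ℏ.
1 GeV² → 1/ℏ × (1 GeV in J)² = 2.433 × 10^14 W.
Convert the energy scale: 1.40 × 10^3 keV² = 1.40 × 10^-9 GeV².
Result: 1.40 × 10^-9 × 2.433 × 10^14 = 3.406 × 10^5 W.

3.406 × 10^5 W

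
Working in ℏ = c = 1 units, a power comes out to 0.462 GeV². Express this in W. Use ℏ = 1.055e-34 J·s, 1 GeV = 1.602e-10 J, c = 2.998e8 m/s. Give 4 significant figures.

Power is [E]/[T] = [E]²/ℏ.
1 GeV² → 1/ℏ × (1 GeV in J)² = 2.433e14 W.
Result: 0.462 × 2.433e14 = 1.124e14 W.

1.124e14 W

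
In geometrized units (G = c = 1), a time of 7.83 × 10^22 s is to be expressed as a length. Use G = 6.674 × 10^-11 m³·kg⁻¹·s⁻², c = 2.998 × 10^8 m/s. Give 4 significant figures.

2.347 × 10^31 m

Time → length via c.
7.83 × 10^22 s × (c) = 2.347 × 10^31 m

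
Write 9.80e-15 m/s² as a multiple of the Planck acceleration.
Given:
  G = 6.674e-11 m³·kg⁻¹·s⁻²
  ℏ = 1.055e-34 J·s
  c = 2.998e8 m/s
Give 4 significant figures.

1.763e-66

Planck acceleration: a_P = √(c⁷/(ℏG)) = 5.560e51 m/s².
9.80e-15 / 5.560e51 = 1.763e-66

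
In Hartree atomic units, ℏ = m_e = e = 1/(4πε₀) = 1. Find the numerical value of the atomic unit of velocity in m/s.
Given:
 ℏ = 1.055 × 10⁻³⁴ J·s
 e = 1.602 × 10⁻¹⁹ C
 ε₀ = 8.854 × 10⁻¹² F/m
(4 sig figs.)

From ℏ = m_e = e = 1/(4πε₀) = 1 the velocity scale is v_au = e²/(4πε₀ℏ).
  = 2.566 × 10⁻³⁸ / 1.174 × 10⁻⁴⁴
  = 2.186 × 10⁶ m/s

2.186 × 10⁶ m/s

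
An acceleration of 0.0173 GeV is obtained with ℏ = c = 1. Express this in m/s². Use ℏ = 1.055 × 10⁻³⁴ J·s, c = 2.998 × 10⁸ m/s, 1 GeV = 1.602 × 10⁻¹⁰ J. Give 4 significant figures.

Acceleration is [L]/[T]² = c·[E]/ℏ.
1 GeV → c/ℏ × (1 GeV in J) = 4.552 × 10³² m/s².
Result: 0.0173 × 4.552 × 10³² = 7.876 × 10³⁰ m/s².

7.876 × 10³⁰ m/s²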